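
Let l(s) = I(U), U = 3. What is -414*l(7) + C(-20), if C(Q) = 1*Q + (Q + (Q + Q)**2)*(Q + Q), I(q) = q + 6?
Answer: -66946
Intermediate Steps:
I(q) = 6 + q
C(Q) = Q + 2*Q*(Q + 4*Q**2) (C(Q) = Q + (Q + (2*Q)**2)*(2*Q) = Q + (Q + 4*Q**2)*(2*Q) = Q + 2*Q*(Q + 4*Q**2))
l(s) = 9 (l(s) = 6 + 3 = 9)
-414*l(7) + C(-20) = -414*9 - 20*(1 + 2*(-20) + 8*(-20)**2) = -3726 - 20*(1 - 40 + 8*400) = -3726 - 20*(1 - 40 + 3200) = -3726 - 20*3161 = -3726 - 63220 = -66946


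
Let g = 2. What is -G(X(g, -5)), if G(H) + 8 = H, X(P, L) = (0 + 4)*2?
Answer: 0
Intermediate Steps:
X(P, L) = 8 (X(P, L) = 4*2 = 8)
G(H) = -8 + H
-G(X(g, -5)) = -(-8 + 8) = -1*0 = 0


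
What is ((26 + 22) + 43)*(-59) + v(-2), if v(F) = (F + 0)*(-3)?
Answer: -5363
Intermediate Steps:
v(F) = -3*F (v(F) = F*(-3) = -3*F)
((26 + 22) + 43)*(-59) + v(-2) = ((26 + 22) + 43)*(-59) - 3*(-2) = (48 + 43)*(-59) + 6 = 91*(-59) + 6 = -5369 + 6 = -5363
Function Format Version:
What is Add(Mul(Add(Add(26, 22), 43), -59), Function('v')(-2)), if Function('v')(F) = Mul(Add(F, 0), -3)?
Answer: -5363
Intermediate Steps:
Function('v')(F) = Mul(-3, F) (Function('v')(F) = Mul(F, -3) = Mul(-3, F))
Add(Mul(Add(Add(26, 22), 43), -59), Function('v')(-2)) = Add(Mul(Add(Add(26, 22), 43), -59), Mul(-3, -2)) = Add(Mul(Add(48, 43), -59), 6) = Add(Mul(91, -59), 6) = Add(-5369, 6) = -5363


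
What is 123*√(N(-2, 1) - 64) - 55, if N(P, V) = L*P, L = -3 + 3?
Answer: -55 + 984*I ≈ -55.0 + 984.0*I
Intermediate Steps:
L = 0
N(P, V) = 0 (N(P, V) = 0*P = 0)
123*√(N(-2, 1) - 64) - 55 = 123*√(0 - 64) - 55 = 123*√(-64) - 55 = 123*(8*I) - 55 = 984*I - 55 = -55 + 984*I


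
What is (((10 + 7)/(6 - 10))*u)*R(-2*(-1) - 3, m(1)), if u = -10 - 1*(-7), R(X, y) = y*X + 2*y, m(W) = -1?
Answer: -51/4 ≈ -12.750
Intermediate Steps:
R(X, y) = 2*y + X*y (R(X, y) = X*y + 2*y = 2*y + X*y)
u = -3 (u = -10 + 7 = -3)
(((10 + 7)/(6 - 10))*u)*R(-2*(-1) - 3, m(1)) = (((10 + 7)/(6 - 10))*(-3))*(-(2 + (-2*(-1) - 3))) = ((17/(-4))*(-3))*(-(2 + (2 - 3))) = ((17*(-¼))*(-3))*(-(2 - 1)) = (-17/4*(-3))*(-1*1) = (51/4)*(-1) = -51/4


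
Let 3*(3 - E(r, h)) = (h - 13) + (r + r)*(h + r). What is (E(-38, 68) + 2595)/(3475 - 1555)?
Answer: 10019/5760 ≈ 1.7394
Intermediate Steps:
E(r, h) = 22/3 - h/3 - 2*r*(h + r)/3 (E(r, h) = 3 - ((h - 13) + (r + r)*(h + r))/3 = 3 - ((-13 + h) + (2*r)*(h + r))/3 = 3 - ((-13 + h) + 2*r*(h + r))/3 = 3 - (-13 + h + 2*r*(h + r))/3 = 3 + (13/3 - h/3 - 2*r*(h + r)/3) = 22/3 - h/3 - 2*r*(h + r)/3)
(E(-38, 68) + 2595)/(3475 - 1555) = ((22/3 - ⅔*(-38)² - ⅓*68 - ⅔*68*(-38)) + 2595)/(3475 - 1555) = ((22/3 - ⅔*1444 - 68/3 + 5168/3) + 2595)/1920 = ((22/3 - 2888/3 - 68/3 + 5168/3) + 2595)*(1/1920) = (2234/3 + 2595)*(1/1920) = (10019/3)*(1/1920) = 10019/5760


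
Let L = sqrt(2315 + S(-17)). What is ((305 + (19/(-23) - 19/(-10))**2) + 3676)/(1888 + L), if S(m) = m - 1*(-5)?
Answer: 99429589048/47110637225 - 1474591363*sqrt(47)/188442548900 ≈ 2.0569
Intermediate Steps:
S(m) = 5 + m (S(m) = m + 5 = 5 + m)
L = 7*sqrt(47) (L = sqrt(2315 + (5 - 17)) = sqrt(2315 - 12) = sqrt(2303) = 7*sqrt(47) ≈ 47.990)
((305 + (19/(-23) - 19/(-10))**2) + 3676)/(1888 + L) = ((305 + (19/(-23) - 19/(-10))**2) + 3676)/(1888 + 7*sqrt(47)) = ((305 + (19*(-1/23) - 19*(-1/10))**2) + 3676)/(1888 + 7*sqrt(47)) = ((305 + (-19/23 + 19/10)**2) + 3676)/(1888 + 7*sqrt(47)) = ((305 + (247/230)**2) + 3676)/(1888 + 7*sqrt(47)) = ((305 + 61009/52900) + 3676)/(1888 + 7*sqrt(47)) = (16195509/52900 + 3676)/(1888 + 7*sqrt(47)) = 210655909/(52900*(1888 + 7*sqrt(47)))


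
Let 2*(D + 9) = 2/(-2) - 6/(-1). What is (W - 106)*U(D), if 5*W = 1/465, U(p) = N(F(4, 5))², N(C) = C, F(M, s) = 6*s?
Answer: -2957388/31 ≈ -95400.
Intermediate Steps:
D = -13/2 (D = -9 + (2/(-2) - 6/(-1))/2 = -9 + (2*(-½) - 6*(-1))/2 = -9 + (-1 + 6)/2 = -9 + (½)*5 = -9 + 5/2 = -13/2 ≈ -6.5000)
U(p) = 900 (U(p) = (6*5)² = 30² = 900)
W = 1/2325 (W = (⅕)/465 = (⅕)*(1/465) = 1/2325 ≈ 0.00043011)
(W - 106)*U(D) = (1/2325 - 106)*900 = -246449/2325*900 = -2957388/31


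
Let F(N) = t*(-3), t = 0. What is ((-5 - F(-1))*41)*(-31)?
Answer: 6355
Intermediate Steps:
F(N) = 0 (F(N) = 0*(-3) = 0)
((-5 - F(-1))*41)*(-31) = ((-5 - 1*0)*41)*(-31) = ((-5 + 0)*41)*(-31) = -5*41*(-31) = -205*(-31) = 6355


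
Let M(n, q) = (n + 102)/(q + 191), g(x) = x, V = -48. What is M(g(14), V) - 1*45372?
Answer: -6488080/143 ≈ -45371.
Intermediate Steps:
M(n, q) = (102 + n)/(191 + q)
M(g(14), V) - 1*45372 = (102 + 14)/(191 - 48) - 1*45372 = 116/143 - 45372 = -6488080/143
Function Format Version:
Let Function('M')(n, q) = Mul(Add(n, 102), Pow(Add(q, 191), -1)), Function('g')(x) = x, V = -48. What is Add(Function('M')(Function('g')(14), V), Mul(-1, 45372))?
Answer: Rational(-6488080, 143) ≈ -45371.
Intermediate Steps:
Function('M')(n, q) = Mul(Pow(Add(191, q), -1), Add(102, n)) (Function('M')(n, q) = Mul(Add(102, n), Pow(Add(191, q), -1)) = Mul(Pow(Add(191, q), -1), Add(102, n)))
Add(Function('M')(Function('g')(14), V), Mul(-1, 45372)) = Add(Mul(Pow(Add(191, -48), -1), Add(102, 14)), Mul(-1, 45372)) = Add(Mul(Pow(143, -1), 116), -45372) = Add(Mul(Rational(1, 143), 116), -45372) = Add(Rational(116, 143), -45372) = Rational(-6488080, 143)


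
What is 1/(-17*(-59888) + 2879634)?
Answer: 1/3897730 ≈ 2.5656e-7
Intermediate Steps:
1/(-17*(-59888) + 2879634) = 1/(1018096 + 2879634) = 1/3897730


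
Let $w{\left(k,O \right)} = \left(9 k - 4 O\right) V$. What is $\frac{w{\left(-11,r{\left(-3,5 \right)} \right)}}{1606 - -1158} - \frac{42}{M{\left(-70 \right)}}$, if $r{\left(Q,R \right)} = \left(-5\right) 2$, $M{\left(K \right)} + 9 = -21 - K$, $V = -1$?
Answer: $- \frac{3554}{3455} \approx -1.0287$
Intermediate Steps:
$M{\left(K \right)} = -30 - K$ ($M{\left(K \right)} = -9 - \left(21 + K\right) = -30 - K$)
$r{\left(Q,R \right)} = -10$
$w{\left(k,O \right)} = - 9 k + 4 O$ ($w{\left(k,O \right)} = \left(9 k - 4 O\right) \left(-1\right) = \left(- 4 O + 9 k\right) \left(-1\right) = - 9 k + 4 O$)
$\frac{w{\left(-11,r{\left(-3,5 \right)} \right)}}{1606 - -1158} - \frac{42}{M{\left(-70 \right)}} = \frac{\left(-9\right) \left(-11\right) + 4 \left(-10\right)}{1606 - -1158} - \frac{42}{-30 - -70} = \frac{99 - 40}{1606 + 1158} - \frac{42}{-30 + 70} = \frac{59}{2764} - \frac{42}{40} = 59 \cdot \frac{1}{2764} - \frac{21}{20} = \frac{59}{2764} - \frac{21}{20} = - \frac{3554}{3455}$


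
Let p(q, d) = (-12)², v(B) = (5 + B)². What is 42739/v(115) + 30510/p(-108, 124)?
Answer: 3093739/14400 ≈ 214.84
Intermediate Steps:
p(q, d) = 144
42739/v(115) + 30510/p(-108, 124) = 42739/((5 + 115)²) + 30510/144 = 42739/(120²) + 30510*(1/144) = 42739/14400 + 1695/8 = 3093739/14400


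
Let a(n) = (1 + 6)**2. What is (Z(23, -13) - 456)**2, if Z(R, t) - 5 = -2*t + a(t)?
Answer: 141376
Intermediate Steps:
a(n) = 49 (a(n) = 7**2 = 49)
Z(R, t) = 54 - 2*t (Z(R, t) = 5 + (-2*t + 49) = 5 + (49 - 2*t) = 54 - 2*t)
(Z(23, -13) - 456)**2 = ((54 - 2*(-13)) - 456)**2 = ((54 + 26) - 456)**2 = (80 - 456)**2 = (-376)**2 = 141376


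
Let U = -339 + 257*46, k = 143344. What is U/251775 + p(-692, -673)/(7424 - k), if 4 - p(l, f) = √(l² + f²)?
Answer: 77988113/1711062900 + √931793/135920 ≈ 0.052681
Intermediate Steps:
U = 11483 (U = -339 + 11822 = 11483)
p(l, f) = 4 - √(f² + l²) (p(l, f) = 4 - √(l² + f²) = 4 - √(f² + l²))
U/251775 + p(-692, -673)/(7424 - k) = 11483/251775 + (4 - √((-673)² + (-692)²))/(7424 - 1*143344) = 11483*(1/251775) + (4 - √(452929 + 478864))/(7424 - 143344) = 11483/251775 + (4 - √931793)/(-135920) = 11483/251775 + (4 - √931793)*(-1/135920) = 11483/251775 + (-1/33980 + √931793/135920) = 77988113/1711062900 + √931793/135920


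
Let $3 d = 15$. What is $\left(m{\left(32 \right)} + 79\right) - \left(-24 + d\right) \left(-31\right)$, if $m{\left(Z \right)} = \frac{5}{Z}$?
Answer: $- \frac{16315}{32} \approx -509.84$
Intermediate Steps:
$d = 5$ ($d = \frac{1}{3} \cdot 15 = 5$)
$\left(m{\left(32 \right)} + 79\right) - \left(-24 + d\right) \left(-31\right) = \left(\frac{5}{32} + 79\right) - \left(-24 + 5\right) \left(-31\right) = \left(5 \cdot \frac{1}{32} + 79\right) - \left(-19\right) \left(-31\right) = \left(\frac{5}{32} + 79\right) - 589 = \frac{2533}{32} - 589 = - \frac{16315}{32}$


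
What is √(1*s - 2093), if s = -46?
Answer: I*√2139 ≈ 46.249*I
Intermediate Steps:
√(1*s - 2093) = √(1*(-46) - 2093) = √(-46 - 2093) = √(-2139) = I*√2139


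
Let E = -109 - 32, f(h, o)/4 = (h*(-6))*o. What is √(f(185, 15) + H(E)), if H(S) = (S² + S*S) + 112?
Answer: I*√26726 ≈ 163.48*I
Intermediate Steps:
f(h, o) = -24*h*o (f(h, o) = 4*((h*(-6))*o) = 4*((-6*h)*o) = 4*(-6*h*o) = -24*h*o)
E = -141
H(S) = 112 + 2*S² (H(S) = (S² + S²) + 112 = 2*S² + 112 = 112 + 2*S²)
√(f(185, 15) + H(E)) = √(-24*185*15 + (112 + 2*(-141)²)) = √(-66600 + (112 + 2*19881)) = √(-66600 + (112 + 39762)) = √(-66600 + 39874) = √(-26726) = I*√26726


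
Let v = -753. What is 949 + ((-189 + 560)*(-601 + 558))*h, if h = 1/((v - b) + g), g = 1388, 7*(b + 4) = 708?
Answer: 3461314/3765 ≈ 919.34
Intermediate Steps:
b = 680/7 (b = -4 + (⅐)*708 = -4 + 708/7 = 680/7 ≈ 97.143)
h = 7/3765 (h = 1/((-753 - 1*680/7) + 1388) = 1/((-753 - 680/7) + 1388) = 1/(-5951/7 + 1388) = 1/(3765/7) = 7/3765 ≈ 0.0018592)
949 + ((-189 + 560)*(-601 + 558))*h = 949 + ((-189 + 560)*(-601 + 558))*(7/3765) = 949 + (371*(-43))*(7/3765) = 949 - 15953*7/3765 = 949 - 111671/3765 = 3461314/3765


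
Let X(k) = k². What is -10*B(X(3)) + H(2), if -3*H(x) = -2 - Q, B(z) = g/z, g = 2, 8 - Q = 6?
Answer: -8/9 ≈ -0.88889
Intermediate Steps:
Q = 2 (Q = 8 - 1*6 = 8 - 6 = 2)
B(z) = 2/z
H(x) = 4/3 (H(x) = -(-2 - 1*2)/3 = -(-2 - 2)/3 = -⅓*(-4) = 4/3)
-10*B(X(3)) + H(2) = -20/(3²) + 4/3 = -20/9 + 4/3 = -8/9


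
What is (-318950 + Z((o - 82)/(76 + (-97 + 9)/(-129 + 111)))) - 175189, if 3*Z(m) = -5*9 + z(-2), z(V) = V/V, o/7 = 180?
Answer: -1482461/3 ≈ -4.9415e+5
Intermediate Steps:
o = 1260 (o = 7*180 = 1260)
z(V) = 1
Z(m) = -44/3 (Z(m) = (-5*9 + 1)/3 = (-45 + 1)/3 = (⅓)*(-44) = -44/3)
(-318950 + Z((o - 82)/(76 + (-97 + 9)/(-129 + 111)))) - 175189 = (-318950 - 44/3) - 175189 = -956894/3 - 175189 = -1482461/3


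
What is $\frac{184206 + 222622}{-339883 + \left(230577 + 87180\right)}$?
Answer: $- \frac{203414}{11063} \approx -18.387$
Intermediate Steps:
$\frac{184206 + 222622}{-339883 + \left(230577 + 87180\right)} = \frac{406828}{-339883 + 317757} = \frac{406828}{-22126} = 406828 \left(- \frac{1}{22126}\right) = - \frac{203414}{11063}$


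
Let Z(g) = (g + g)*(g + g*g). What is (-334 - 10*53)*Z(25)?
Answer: -28080000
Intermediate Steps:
Z(g) = 2*g*(g + g²) (Z(g) = (2*g)*(g + g²) = 2*g*(g + g²))
(-334 - 10*53)*Z(25) = (-334 - 10*53)*(2*25²*(1 + 25)) = (-334 - 530)*(2*625*26) = -864*32500 = -28080000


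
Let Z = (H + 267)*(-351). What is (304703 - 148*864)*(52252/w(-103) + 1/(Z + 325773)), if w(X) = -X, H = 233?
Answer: 1388488488155069/15478119 ≈ 8.9706e+7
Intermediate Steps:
Z = -175500 (Z = (233 + 267)*(-351) = 500*(-351) = -175500)
(304703 - 148*864)*(52252/w(-103) + 1/(Z + 325773)) = (304703 - 148*864)*(52252/((-1*(-103))) + 1/(-175500 + 325773)) = (304703 - 127872)*(52252/103 + 1/150273) = 176831*(52252*(1/103) + 1/150273) = 176831*(52252/103 + 1/150273) = 176831*(7852064899/15478119) = 1388488488155069/15478119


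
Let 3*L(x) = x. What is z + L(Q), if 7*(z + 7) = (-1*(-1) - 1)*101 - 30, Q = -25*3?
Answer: -254/7 ≈ -36.286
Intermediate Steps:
Q = -75
L(x) = x/3
z = -79/7 (z = -7 + ((-1*(-1) - 1)*101 - 30)/7 = -7 + ((1 - 1)*101 - 30)/7 = -7 + (0*101 - 30)/7 = -7 + (0 - 30)/7 = -7 + (⅐)*(-30) = -7 - 30/7 = -79/7 ≈ -11.286)
z + L(Q) = -79/7 + (⅓)*(-75) = -79/7 - 25 = -254/7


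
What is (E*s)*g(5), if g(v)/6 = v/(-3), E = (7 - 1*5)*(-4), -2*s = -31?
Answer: 1240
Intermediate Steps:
s = 31/2 (s = -½*(-31) = 31/2 ≈ 15.500)
E = -8 (E = (7 - 5)*(-4) = 2*(-4) = -8)
g(v) = -2*v (g(v) = 6*(v/(-3)) = 6*(v*(-⅓)) = 6*(-v/3) = -2*v)
(E*s)*g(5) = (-8*31/2)*(-2*5) = -124*(-10) = 1240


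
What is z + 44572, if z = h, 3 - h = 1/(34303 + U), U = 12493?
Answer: 2085931699/46796 ≈ 44575.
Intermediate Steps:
h = 140387/46796 (h = 3 - 1/(34303 + 12493) = 3 - 1/46796 = 140387/46796 ≈ 3.0000)
z = 140387/46796 ≈ 3.0000
z + 44572 = 140387/46796 + 44572 = 2085931699/46796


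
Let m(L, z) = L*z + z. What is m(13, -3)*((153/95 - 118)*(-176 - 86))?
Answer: -121671228/95 ≈ -1.2808e+6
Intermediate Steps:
m(L, z) = z + L*z
m(13, -3)*((153/95 - 118)*(-176 - 86)) = (-3*(1 + 13))*((153/95 - 118)*(-176 - 86)) = (-3*14)*((153*(1/95) - 118)*(-262)) = -42*(153/95 - 118)*(-262) = -(-464394)*(-262)/95 = -42*2896934/95 = -121671228/95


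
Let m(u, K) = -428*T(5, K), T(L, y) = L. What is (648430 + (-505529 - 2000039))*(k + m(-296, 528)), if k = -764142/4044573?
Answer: 1786185085664884/449397 ≈ 3.9746e+9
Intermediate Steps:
k = -254714/1348191 (k = -764142*1/4044573 = -254714/1348191 ≈ -0.18893)
m(u, K) = -2140 (m(u, K) = -428*5 = -2140)
(648430 + (-505529 - 2000039))*(k + m(-296, 528)) = (648430 + (-505529 - 2000039))*(-254714/1348191 - 2140) = (648430 - 2505568)*(-2885383454/1348191) = -1857138*(-2885383454/1348191) = 1786185085664884/449397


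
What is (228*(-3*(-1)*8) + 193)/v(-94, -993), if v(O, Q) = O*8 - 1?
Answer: -5665/753 ≈ -7.5232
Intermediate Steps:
v(O, Q) = -1 + 8*O (v(O, Q) = 8*O - 1 = -1 + 8*O)
(228*(-3*(-1)*8) + 193)/v(-94, -993) = (228*(-3*(-1)*8) + 193)/(-1 + 8*(-94)) = (228*(3*8) + 193)/(-1 - 752) = (228*24 + 193)/(-753) = (5472 + 193)*(-1/753) = 5665*(-1/753) = -5665/753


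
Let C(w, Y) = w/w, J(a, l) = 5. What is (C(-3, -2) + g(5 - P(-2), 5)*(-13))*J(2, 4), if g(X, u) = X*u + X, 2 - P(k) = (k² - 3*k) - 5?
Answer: -3115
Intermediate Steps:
P(k) = 7 - k² + 3*k (P(k) = 2 - ((k² - 3*k) - 5) = 2 - (-5 + k² - 3*k) = 2 + (5 - k² + 3*k) = 7 - k² + 3*k)
g(X, u) = X + X*u
C(w, Y) = 1
(C(-3, -2) + g(5 - P(-2), 5)*(-13))*J(2, 4) = (1 + ((5 - (7 - 1*(-2)² + 3*(-2)))*(1 + 5))*(-13))*5 = (1 + ((5 - (7 - 1*4 - 6))*6)*(-13))*5 = (1 + ((5 - (7 - 4 - 6))*6)*(-13))*5 = (1 + ((5 - 1*(-3))*6)*(-13))*5 = (1 + ((5 + 3)*6)*(-13))*5 = (1 + (8*6)*(-13))*5 = (1 + 48*(-13))*5 = (1 - 624)*5 = -623*5 = -3115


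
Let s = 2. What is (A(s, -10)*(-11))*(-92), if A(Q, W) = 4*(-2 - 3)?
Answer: -20240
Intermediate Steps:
A(Q, W) = -20 (A(Q, W) = 4*(-5) = -20)
(A(s, -10)*(-11))*(-92) = -20*(-11)*(-92) = 220*(-92) = -20240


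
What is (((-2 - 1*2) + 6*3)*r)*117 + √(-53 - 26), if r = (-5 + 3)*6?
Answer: -19656 + I*√79 ≈ -19656.0 + 8.8882*I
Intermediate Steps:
r = -12 (r = -2*6 = -12)
(((-2 - 1*2) + 6*3)*r)*117 + √(-53 - 26) = (((-2 - 1*2) + 6*3)*(-12))*117 + √(-53 - 26) = (((-2 - 2) + 18)*(-12))*117 + √(-79) = ((-4 + 18)*(-12))*117 + I*√79 = (14*(-12))*117 + I*√79 = -168*117 + I*√79 = -19656 + I*√79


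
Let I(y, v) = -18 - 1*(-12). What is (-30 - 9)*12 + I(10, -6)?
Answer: -474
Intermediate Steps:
I(y, v) = -6 (I(y, v) = -18 + 12 = -6)
(-30 - 9)*12 + I(10, -6) = (-30 - 9)*12 - 6 = -39*12 - 6 = -468 - 6 = -474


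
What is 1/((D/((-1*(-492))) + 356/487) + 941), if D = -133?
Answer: 239604/225577745 ≈ 0.0010622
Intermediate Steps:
1/((D/((-1*(-492))) + 356/487) + 941) = 1/((-133/((-1*(-492))) + 356/487) + 941) = 1/((-133/492 + 356*(1/487)) + 941) = 1/((-133*1/492 + 356/487) + 941) = 1/((-133/492 + 356/487) + 941) = 1/(110381/239604 + 941) = 1/(225577745/239604) = 239604/225577745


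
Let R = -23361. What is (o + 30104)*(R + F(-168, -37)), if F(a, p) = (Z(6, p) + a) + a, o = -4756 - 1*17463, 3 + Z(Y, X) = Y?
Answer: -186827190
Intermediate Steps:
Z(Y, X) = -3 + Y
o = -22219 (o = -4756 - 17463 = -22219)
F(a, p) = 3 + 2*a (F(a, p) = ((-3 + 6) + a) + a = (3 + a) + a = 3 + 2*a)
(o + 30104)*(R + F(-168, -37)) = (-22219 + 30104)*(-23361 + (3 + 2*(-168))) = 7885*(-23361 + (3 - 336)) = 7885*(-23361 - 333) = 7885*(-23694) = -186827190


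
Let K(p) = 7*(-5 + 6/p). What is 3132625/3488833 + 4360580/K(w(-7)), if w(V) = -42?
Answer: -3803305657160/31399497 ≈ -1.2113e+5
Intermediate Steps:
K(p) = -35 + 42/p
3132625/3488833 + 4360580/K(w(-7)) = 3132625/3488833 + 4360580/(-35 + 42/(-42)) = 3132625*(1/3488833) + 4360580/(-35 + 42*(-1/42)) = 3132625/3488833 + 4360580/(-35 - 1) = 3132625/3488833 + 4360580/(-36) = 3132625/3488833 + 4360580*(-1/36) = 3132625/3488833 - 1090145/9 = -3803305657160/31399497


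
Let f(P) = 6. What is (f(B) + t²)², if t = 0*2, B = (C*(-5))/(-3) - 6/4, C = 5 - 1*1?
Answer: 36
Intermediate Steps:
C = 4 (C = 5 - 1 = 4)
B = 31/6 (B = (4*(-5))/(-3) - 6/4 = -20*(-⅓) - 6*¼ = 20/3 - 3/2 = 31/6 ≈ 5.1667)
t = 0
(f(B) + t²)² = (6 + 0²)² = (6 + 0)² = 6² = 36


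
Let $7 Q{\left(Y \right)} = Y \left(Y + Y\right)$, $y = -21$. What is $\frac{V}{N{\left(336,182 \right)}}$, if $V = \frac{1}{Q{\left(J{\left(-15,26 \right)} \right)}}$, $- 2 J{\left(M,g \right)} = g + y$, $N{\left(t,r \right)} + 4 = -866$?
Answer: $- \frac{7}{10875} \approx -0.00064368$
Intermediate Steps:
$N{\left(t,r \right)} = -870$ ($N{\left(t,r \right)} = -4 - 866 = -870$)
$J{\left(M,g \right)} = \frac{21}{2} - \frac{g}{2}$ ($J{\left(M,g \right)} = - \frac{g - 21}{2} = - \frac{-21 + g}{2} = \frac{21}{2} - \frac{g}{2}$)
$Q{\left(Y \right)} = \frac{2 Y^{2}}{7}$ ($Q{\left(Y \right)} = \frac{Y \left(Y + Y\right)}{7} = \frac{Y 2 Y}{7} = \frac{2 Y^{2}}{7}$)
$V = \frac{14}{25}$ ($V = \frac{1}{\frac{2}{7} \left(\frac{21}{2} - 13\right)^{2}} = \frac{1}{\frac{2}{7} \left(- \frac{5}{2}\right)^{2}} = \frac{1}{\frac{2}{7} \cdot \frac{25}{4}} = \frac{1}{\frac{25}{14}} = \frac{14}{25} \approx 0.56$)
$\frac{V}{N{\left(336,182 \right)}} = \frac{14}{25 \left(-870\right)} = \frac{14}{25} \left(- \frac{1}{870}\right) = - \frac{7}{10875}$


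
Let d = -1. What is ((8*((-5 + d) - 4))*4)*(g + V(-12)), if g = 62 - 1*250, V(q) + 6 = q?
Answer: 65920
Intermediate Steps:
V(q) = -6 + q
g = -188 (g = 62 - 250 = -188)
((8*((-5 + d) - 4))*4)*(g + V(-12)) = ((8*((-5 - 1) - 4))*4)*(-188 + (-6 - 12)) = ((8*(-6 - 4))*4)*(-188 - 18) = ((8*(-10))*4)*(-206) = -80*4*(-206) = -320*(-206) = 65920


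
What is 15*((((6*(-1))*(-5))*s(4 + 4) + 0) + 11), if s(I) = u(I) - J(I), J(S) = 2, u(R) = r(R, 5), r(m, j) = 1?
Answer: -285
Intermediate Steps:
u(R) = 1
s(I) = -1 (s(I) = 1 - 1*2 = 1 - 2 = -1)
15*((((6*(-1))*(-5))*s(4 + 4) + 0) + 11) = 15*((((6*(-1))*(-5))*(-1) + 0) + 11) = 15*((-6*(-5)*(-1) + 0) + 11) = 15*((30*(-1) + 0) + 11) = 15*((-30 + 0) + 11) = 15*(-30 + 11) = 15*(-19) = -285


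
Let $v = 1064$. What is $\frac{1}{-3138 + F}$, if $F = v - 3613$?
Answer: $- \frac{1}{5687} \approx -0.00017584$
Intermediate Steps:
$F = -2549$ ($F = 1064 - 3613 = -2549$)
$\frac{1}{-3138 + F} = \frac{1}{-3138 - 2549} = \frac{1}{-5687} = - \frac{1}{5687}$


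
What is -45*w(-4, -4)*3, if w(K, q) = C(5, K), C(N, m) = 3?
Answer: -405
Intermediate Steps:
w(K, q) = 3
-45*w(-4, -4)*3 = -45*3*3 = -135*3 = -405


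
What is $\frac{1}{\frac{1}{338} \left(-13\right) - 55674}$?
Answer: $- \frac{26}{1447525} \approx -1.7962 \cdot 10^{-5}$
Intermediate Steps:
$\frac{1}{\frac{1}{338} \left(-13\right) - 55674} = \frac{1}{- \frac{1}{26} - 55674} = \frac{1}{- \frac{1447525}{26}} = - \frac{26}{1447525}$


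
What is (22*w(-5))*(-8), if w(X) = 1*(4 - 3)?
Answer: -176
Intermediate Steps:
w(X) = 1 (w(X) = 1*1 = 1)
(22*w(-5))*(-8) = (22*1)*(-8) = 22*(-8) = -176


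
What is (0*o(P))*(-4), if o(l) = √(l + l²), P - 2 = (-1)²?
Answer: 0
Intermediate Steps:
P = 3 (P = 2 + (-1)² = 2 + 1 = 3)
(0*o(P))*(-4) = (0*√(3*(1 + 3)))*(-4) = (0*√(3*4))*(-4) = (0*√12)*(-4) = (0*(2*√3))*(-4) = 0*(-4) = 0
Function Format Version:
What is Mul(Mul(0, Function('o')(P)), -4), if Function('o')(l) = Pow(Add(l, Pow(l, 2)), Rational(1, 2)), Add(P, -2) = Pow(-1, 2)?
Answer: 0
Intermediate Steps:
P = 3 (P = Add(2, Pow(-1, 2)) = Add(2, 1) = 3)
Mul(Mul(0, Function('o')(P)), -4) = Mul(Mul(0, Pow(Mul(3, Add(1, 3)), Rational(1, 2))), -4) = Mul(Mul(0, Pow(Mul(3, 4), Rational(1, 2))), -4) = Mul(Mul(0, Pow(12, Rational(1, 2))), -4) = Mul(Mul(0, Mul(2, Pow(3, Rational(1, 2)))), -4) = Mul(0, -4) = 0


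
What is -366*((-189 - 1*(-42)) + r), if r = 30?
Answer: 42822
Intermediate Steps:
-366*((-189 - 1*(-42)) + r) = -366*((-189 - 1*(-42)) + 30) = -366*((-189 + 42) + 30) = -366*(-147 + 30) = -366*(-117) = 42822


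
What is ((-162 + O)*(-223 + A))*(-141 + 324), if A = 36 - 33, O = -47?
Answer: 8414340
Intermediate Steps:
A = 3
((-162 + O)*(-223 + A))*(-141 + 324) = ((-162 - 47)*(-223 + 3))*(-141 + 324) = -209*(-220)*183 = 45980*183 = 8414340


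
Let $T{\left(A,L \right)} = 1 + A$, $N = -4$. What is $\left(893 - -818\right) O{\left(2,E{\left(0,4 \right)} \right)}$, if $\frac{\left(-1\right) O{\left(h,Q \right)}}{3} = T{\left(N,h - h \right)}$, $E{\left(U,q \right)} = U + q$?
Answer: $15399$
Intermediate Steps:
$O{\left(h,Q \right)} = 9$ ($O{\left(h,Q \right)} = - 3 \left(1 - 4\right) = \left(-3\right) \left(-3\right) = 9$)
$\left(893 - -818\right) O{\left(2,E{\left(0,4 \right)} \right)} = \left(893 - -818\right) 9 = \left(893 + 818\right) 9 = 1711 \cdot 9 = 15399$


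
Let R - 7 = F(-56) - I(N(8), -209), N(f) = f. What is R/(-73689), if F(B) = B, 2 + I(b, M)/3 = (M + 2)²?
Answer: 1670/957 ≈ 1.7450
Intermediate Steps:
I(b, M) = -6 + 3*(2 + M)² (I(b, M) = -6 + 3*(M + 2)² = -6 + 3*(2 + M)²)
R = -128590 (R = 7 + (-56 - (-6 + 3*(2 - 209)²)) = 7 + (-56 - (-6 + 3*(-207)²)) = 7 + (-56 - (-6 + 3*42849)) = 7 + (-56 - (-6 + 128547)) = 7 + (-56 - 1*128541) = 7 + (-56 - 128541) = 7 - 128597 = -128590)
R/(-73689) = -128590/(-73689) = -128590*(-1/73689) = 1670/957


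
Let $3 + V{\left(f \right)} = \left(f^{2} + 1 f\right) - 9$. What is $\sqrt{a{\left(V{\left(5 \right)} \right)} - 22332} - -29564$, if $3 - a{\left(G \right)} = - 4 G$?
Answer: $29564 + 3 i \sqrt{2473} \approx 29564.0 + 149.19 i$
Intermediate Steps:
$V{\left(f \right)} = -12 + f + f^{2}$ ($V{\left(f \right)} = -3 - \left(9 - f - f^{2}\right) = -3 + \left(-9 + f + f^{2}\right) = -12 + f + f^{2}$)
$a{\left(G \right)} = 3 + 4 G$ ($a{\left(G \right)} = 3 - - 4 G = 3 + 4 G$)
$\sqrt{a{\left(V{\left(5 \right)} \right)} - 22332} - -29564 = \sqrt{\left(3 + 4 \left(-12 + 5 + 5^{2}\right)\right) - 22332} - -29564 = \sqrt{\left(3 + 4 \left(-12 + 5 + 25\right)\right) - 22332} + 29564 = \sqrt{\left(3 + 4 \cdot 18\right) - 22332} + 29564 = \sqrt{\left(3 + 72\right) - 22332} + 29564 = \sqrt{75 - 22332} + 29564 = \sqrt{-22257} + 29564 = 3 i \sqrt{2473} + 29564 = 29564 + 3 i \sqrt{2473}$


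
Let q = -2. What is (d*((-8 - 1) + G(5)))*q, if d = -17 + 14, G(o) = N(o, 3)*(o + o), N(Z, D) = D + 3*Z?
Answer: 1026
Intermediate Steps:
G(o) = 2*o*(3 + 3*o) (G(o) = (3 + 3*o)*(o + o) = (3 + 3*o)*(2*o) = 2*o*(3 + 3*o))
d = -3
(d*((-8 - 1) + G(5)))*q = -3*((-8 - 1) + 6*5*(1 + 5))*(-2) = -3*(-9 + 6*5*6)*(-2) = -3*(-9 + 180)*(-2) = -3*171*(-2) = -513*(-2) = 1026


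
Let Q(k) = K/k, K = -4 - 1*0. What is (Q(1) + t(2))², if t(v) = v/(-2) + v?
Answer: 9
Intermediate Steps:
t(v) = v/2 (t(v) = v*(-½) + v = -v/2 + v = v/2)
K = -4 (K = -4 + 0 = -4)
Q(k) = -4/k
(Q(1) + t(2))² = (-4/1 + (½)*2)² = (-4*1 + 1)² = (-4 + 1)² = (-3)² = 9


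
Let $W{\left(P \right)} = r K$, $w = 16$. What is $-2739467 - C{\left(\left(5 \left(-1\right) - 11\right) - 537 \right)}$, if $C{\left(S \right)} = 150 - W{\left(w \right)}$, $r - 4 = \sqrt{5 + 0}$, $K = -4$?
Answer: $-2739633 - 4 \sqrt{5} \approx -2.7396 \cdot 10^{6}$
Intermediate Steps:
$r = 4 + \sqrt{5}$ ($r = 4 + \sqrt{5 + 0} = 4 + \sqrt{5} \approx 6.2361$)
$W{\left(P \right)} = -16 - 4 \sqrt{5}$ ($W{\left(P \right)} = \left(4 + \sqrt{5}\right) \left(-4\right) = -16 - 4 \sqrt{5}$)
$C{\left(S \right)} = 166 + 4 \sqrt{5}$ ($C{\left(S \right)} = 150 - \left(-16 - 4 \sqrt{5}\right) = 150 + \left(16 + 4 \sqrt{5}\right) = 166 + 4 \sqrt{5}$)
$-2739467 - C{\left(\left(5 \left(-1\right) - 11\right) - 537 \right)} = -2739467 - \left(166 + 4 \sqrt{5}\right) = -2739633 - 4 \sqrt{5}$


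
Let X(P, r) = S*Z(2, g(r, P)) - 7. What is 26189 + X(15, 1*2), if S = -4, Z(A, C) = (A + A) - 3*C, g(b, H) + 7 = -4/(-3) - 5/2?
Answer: 26068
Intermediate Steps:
g(b, H) = -49/6 (g(b, H) = -7 + (-4/(-3) - 5/2) = -7 + (-4*(-1/3) - 5*1/2) = -7 + (4/3 - 5/2) = -7 - 7/6 = -49/6)
Z(A, C) = -3*C + 2*A (Z(A, C) = 2*A - 3*C = -3*C + 2*A)
X(P, r) = -121 (X(P, r) = -4*(-3*(-49/6) + 2*2) - 7 = -4*(49/2 + 4) - 7 = -4*57/2 - 7 = -114 - 7 = -121)
26189 + X(15, 1*2) = 26189 - 121 = 26068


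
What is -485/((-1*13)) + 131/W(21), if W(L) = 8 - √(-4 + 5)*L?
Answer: 354/13 ≈ 27.231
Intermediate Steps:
W(L) = 8 - L (W(L) = 8 - √1*L = 8 - L)
-485/((-1*13)) + 131/W(21) = -485/((-1*13)) + 131/(8 - 1*21) = -485/(-13) + 131/(8 - 21) = -485*(-1/13) + 131/(-13) = 485/13 + 131*(-1/13) = 485/13 - 131/13 = 354/13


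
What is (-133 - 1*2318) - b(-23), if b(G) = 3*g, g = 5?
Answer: -2466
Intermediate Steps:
b(G) = 15 (b(G) = 3*5 = 15)
(-133 - 1*2318) - b(-23) = (-133 - 1*2318) - 1*15 = (-133 - 2318) - 15 = -2451 - 15 = -2466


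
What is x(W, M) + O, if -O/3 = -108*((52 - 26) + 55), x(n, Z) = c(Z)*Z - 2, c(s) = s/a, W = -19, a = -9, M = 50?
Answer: 233678/9 ≈ 25964.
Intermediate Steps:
c(s) = -s/9 (c(s) = s/(-9) = s*(-⅑) = -s/9)
x(n, Z) = -2 - Z²/9 (x(n, Z) = (-Z/9)*Z - 2 = -Z²/9 - 2 = -2 - Z²/9)
O = 26244 (O = -(-324)*((52 - 26) + 55) = -(-324)*(26 + 55) = -(-324)*81 = -3*(-8748) = 26244)
x(W, M) + O = (-2 - ⅑*50²) + 26244 = (-2 - ⅑*2500) + 26244 = (-2 - 2500/9) + 26244 = -2518/9 + 26244 = 233678/9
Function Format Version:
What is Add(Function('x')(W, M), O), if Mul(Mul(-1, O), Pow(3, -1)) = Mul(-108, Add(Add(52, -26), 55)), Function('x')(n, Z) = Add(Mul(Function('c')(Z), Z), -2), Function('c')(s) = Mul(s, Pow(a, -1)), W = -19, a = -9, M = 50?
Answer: Rational(233678, 9) ≈ 25964.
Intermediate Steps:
Function('c')(s) = Mul(Rational(-1, 9), s) (Function('c')(s) = Mul(s, Pow(-9, -1)) = Mul(s, Rational(-1, 9)) = Mul(Rational(-1, 9), s))
Function('x')(n, Z) = Add(-2, Mul(Rational(-1, 9), Pow(Z, 2))) (Function('x')(n, Z) = Add(Mul(Mul(Rational(-1, 9), Z), Z), -2) = Add(Mul(Rational(-1, 9), Pow(Z, 2)), -2) = Add(-2, Mul(Rational(-1, 9), Pow(Z, 2))))
O = 26244 (O = Mul(-3, Mul(-108, Add(Add(52, -26), 55))) = Mul(-3, Mul(-108, Add(26, 55))) = Mul(-3, Mul(-108, 81)) = Mul(-3, -8748) = 26244)
Add(Function('x')(W, M), O) = Add(Add(-2, Mul(Rational(-1, 9), Pow(50, 2))), 26244) = Add(Add(-2, Mul(Rational(-1, 9), 2500)), 26244) = Add(Add(-2, Rational(-2500, 9)), 26244) = Add(Rational(-2518, 9), 26244) = Rational(233678, 9)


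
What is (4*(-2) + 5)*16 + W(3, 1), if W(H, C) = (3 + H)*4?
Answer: -24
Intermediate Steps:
W(H, C) = 12 + 4*H
(4*(-2) + 5)*16 + W(3, 1) = (4*(-2) + 5)*16 + (12 + 4*3) = (-8 + 5)*16 + (12 + 12) = -3*16 + 24 = -48 + 24 = -24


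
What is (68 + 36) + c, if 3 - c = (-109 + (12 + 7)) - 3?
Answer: 200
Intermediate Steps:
c = 96 (c = 3 - ((-109 + (12 + 7)) - 3) = 3 - ((-109 + 19) - 3) = 3 - (-90 - 3) = 3 - 1*(-93) = 3 + 93 = 96)
(68 + 36) + c = (68 + 36) + 96 = 104 + 96 = 200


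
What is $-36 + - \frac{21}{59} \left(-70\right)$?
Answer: $- \frac{654}{59} \approx -11.085$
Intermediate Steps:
$-36 + - \frac{21}{59} \left(-70\right) = -36 + \left(-21\right) \frac{1}{59} \left(-70\right) = -36 - - \frac{1470}{59} = -36 + \frac{1470}{59} = - \frac{654}{59}$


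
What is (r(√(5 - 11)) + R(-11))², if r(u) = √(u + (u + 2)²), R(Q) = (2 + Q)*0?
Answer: -2 + 5*I*√6 ≈ -2.0 + 12.247*I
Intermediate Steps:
R(Q) = 0
r(u) = √(u + (2 + u)²)
(r(√(5 - 11)) + R(-11))² = (√(√(5 - 11) + (2 + √(5 - 11))²) + 0)² = (√(√(-6) + (2 + √(-6))²) + 0)² = (√(I*√6 + (2 + I*√6)²) + 0)² = (√((2 + I*√6)² + I*√6) + 0)² = (√((2 + I*√6)² + I*√6))² = (2 + I*√6)² + I*√6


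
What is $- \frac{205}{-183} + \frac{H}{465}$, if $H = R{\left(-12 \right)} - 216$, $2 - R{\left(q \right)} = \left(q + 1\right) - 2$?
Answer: $\frac{19514}{28365} \approx 0.68796$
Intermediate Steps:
$R{\left(q \right)} = 3 - q$ ($R{\left(q \right)} = 2 - \left(\left(q + 1\right) - 2\right) = 2 - \left(\left(1 + q\right) - 2\right) = 2 - \left(-1 + q\right) = 3 - q$)
$H = -201$ ($H = \left(3 - -12\right) - 216 = \left(3 + 12\right) - 216 = 15 - 216 = -201$)
$- \frac{205}{-183} + \frac{H}{465} = - \frac{205}{-183} - \frac{201}{465} = \left(-205\right) \left(- \frac{1}{183}\right) - \frac{67}{155} = \frac{205}{183} - \frac{67}{155} = \frac{19514}{28365}$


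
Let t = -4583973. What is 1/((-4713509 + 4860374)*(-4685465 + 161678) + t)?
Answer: -1/664390561728 ≈ -1.5051e-12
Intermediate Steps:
1/((-4713509 + 4860374)*(-4685465 + 161678) + t) = 1/((-4713509 + 4860374)*(-4685465 + 161678) - 4583973) = 1/(146865*(-4523787) - 4583973) = 1/(-664385977755 - 4583973) = 1/(-664390561728) = -1/664390561728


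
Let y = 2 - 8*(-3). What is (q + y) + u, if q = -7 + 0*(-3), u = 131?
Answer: 150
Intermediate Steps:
y = 26 (y = 2 + 24 = 26)
q = -7 (q = -7 + 0 = -7)
(q + y) + u = (-7 + 26) + 131 = 19 + 131 = 150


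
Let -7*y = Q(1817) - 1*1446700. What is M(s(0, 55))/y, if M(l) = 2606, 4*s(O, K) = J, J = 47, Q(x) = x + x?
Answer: 9121/721533 ≈ 0.012641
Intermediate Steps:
Q(x) = 2*x
s(O, K) = 47/4 (s(O, K) = (1/4)*47 = 47/4)
y = 1443066/7 (y = -(2*1817 - 1*1446700)/7 = -(3634 - 1446700)/7 = -1/7*(-1443066) = 1443066/7 ≈ 2.0615e+5)
M(s(0, 55))/y = 2606/(1443066/7) = 2606*(7/1443066) = 9121/721533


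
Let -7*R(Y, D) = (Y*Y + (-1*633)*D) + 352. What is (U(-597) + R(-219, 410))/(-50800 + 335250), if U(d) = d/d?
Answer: 105612/995575 ≈ 0.10608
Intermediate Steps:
U(d) = 1
R(Y, D) = -352/7 - Y**2/7 + 633*D/7 (R(Y, D) = -((Y*Y + (-1*633)*D) + 352)/7 = -((Y**2 - 633*D) + 352)/7 = -(352 + Y**2 - 633*D)/7 = -352/7 - Y**2/7 + 633*D/7)
(U(-597) + R(-219, 410))/(-50800 + 335250) = (1 + (-352/7 - 1/7*(-219)**2 + (633/7)*410))/(-50800 + 335250) = (1 + (-352/7 - 1/7*47961 + 259530/7))/284450 = (1 + (-352/7 - 47961/7 + 259530/7))*(1/284450) = (1 + 211217/7)*(1/284450) = (211224/7)*(1/284450) = 105612/995575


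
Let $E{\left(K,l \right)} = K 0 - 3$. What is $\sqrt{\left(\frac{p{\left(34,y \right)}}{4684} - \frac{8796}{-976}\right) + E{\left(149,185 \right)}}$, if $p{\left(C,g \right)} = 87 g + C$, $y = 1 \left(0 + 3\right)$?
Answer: $\frac{\sqrt{30998411053}}{71431} \approx 2.4648$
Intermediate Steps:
$y = 3$ ($y = 1 \cdot 3 = 3$)
$p{\left(C,g \right)} = C + 87 g$
$E{\left(K,l \right)} = -3$ ($E{\left(K,l \right)} = 0 - 3 = -3$)
$\sqrt{\left(\frac{p{\left(34,y \right)}}{4684} - \frac{8796}{-976}\right) + E{\left(149,185 \right)}} = \sqrt{\left(\frac{34 + 87 \cdot 3}{4684} - \frac{8796}{-976}\right) - 3} = \sqrt{\left(\left(34 + 261\right) \frac{1}{4684} - - \frac{2199}{244}\right) - 3} = \sqrt{\left(295 \cdot \frac{1}{4684} + \frac{2199}{244}\right) - 3} = \sqrt{\left(\frac{295}{4684} + \frac{2199}{244}\right) - 3} = \sqrt{\frac{648256}{71431} - 3} = \sqrt{\frac{433963}{71431}} = \frac{\sqrt{30998411053}}{71431}$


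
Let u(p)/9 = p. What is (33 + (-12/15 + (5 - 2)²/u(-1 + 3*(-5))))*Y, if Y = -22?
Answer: -28281/40 ≈ -707.03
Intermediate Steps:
u(p) = 9*p
(33 + (-12/15 + (5 - 2)²/u(-1 + 3*(-5))))*Y = (33 + (-12/15 + (5 - 2)²/((9*(-1 + 3*(-5))))))*(-22) = (33 + (-12*1/15 + 3²/((9*(-1 - 15)))))*(-22) = (33 + (-⅘ + 9/((9*(-16)))))*(-22) = (33 + (-⅘ + 9/(-144)))*(-22) = (33 + (-⅘ + 9*(-1/144)))*(-22) = (33 + (-⅘ - 1/16))*(-22) = (33 - 69/80)*(-22) = (2571/80)*(-22) = -28281/40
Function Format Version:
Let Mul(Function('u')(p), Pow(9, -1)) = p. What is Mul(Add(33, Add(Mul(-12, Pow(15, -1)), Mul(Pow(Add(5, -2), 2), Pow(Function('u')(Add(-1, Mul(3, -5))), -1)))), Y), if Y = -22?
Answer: Rational(-28281, 40) ≈ -707.03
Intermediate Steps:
Function('u')(p) = Mul(9, p)
Mul(Add(33, Add(Mul(-12, Pow(15, -1)), Mul(Pow(Add(5, -2), 2), Pow(Function('u')(Add(-1, Mul(3, -5))), -1)))), Y) = Mul(Add(33, Add(Mul(-12, Pow(15, -1)), Mul(Pow(Add(5, -2), 2), Pow(Mul(9, Add(-1, Mul(3, -5))), -1)))), -22) = Mul(Add(33, Add(Mul(-12, Rational(1, 15)), Mul(Pow(3, 2), Pow(Mul(9, Add(-1, -15)), -1)))), -22) = Mul(Add(33, Add(Rational(-4, 5), Mul(9, Pow(Mul(9, -16), -1)))), -22) = Mul(Add(33, Add(Rational(-4, 5), Mul(9, Pow(-144, -1)))), -22) = Mul(Add(33, Add(Rational(-4, 5), Mul(9, Rational(-1, 144)))), -22) = Mul(Add(33, Add(Rational(-4, 5), Rational(-1, 16))), -22) = Mul(Add(33, Rational(-69, 80)), -22) = Mul(Rational(2571, 80), -22) = Rational(-28281, 40)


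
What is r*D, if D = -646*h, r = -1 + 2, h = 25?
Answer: -16150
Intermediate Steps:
r = 1
D = -16150 (D = -646*25 = -16150)
r*D = 1*(-16150) = -16150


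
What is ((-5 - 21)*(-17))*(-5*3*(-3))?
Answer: 19890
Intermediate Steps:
((-5 - 21)*(-17))*(-5*3*(-3)) = (-26*(-17))*(-15*(-3)) = 442*45 = 19890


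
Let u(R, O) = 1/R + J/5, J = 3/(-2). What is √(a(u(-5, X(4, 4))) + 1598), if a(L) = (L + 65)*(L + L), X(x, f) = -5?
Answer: √6134/2 ≈ 39.160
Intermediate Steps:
J = -3/2 (J = 3*(-½) = -3/2 ≈ -1.5000)
u(R, O) = -3/10 + 1/R (u(R, O) = 1/R - 3/2/5 = 1/R - 3/2*⅕ = 1/R - 3/10 = -3/10 + 1/R)
a(L) = 2*L*(65 + L) (a(L) = (65 + L)*(2*L) = 2*L*(65 + L))
√(a(u(-5, X(4, 4))) + 1598) = √(2*(-3/10 + 1/(-5))*(65 + (-3/10 + 1/(-5))) + 1598) = √(2*(-3/10 - ⅕)*(65 + (-3/10 - ⅕)) + 1598) = √(2*(-½)*(65 - ½) + 1598) = √(2*(-½)*(129/2) + 1598) = √(-129/2 + 1598) = √(3067/2) = √6134/2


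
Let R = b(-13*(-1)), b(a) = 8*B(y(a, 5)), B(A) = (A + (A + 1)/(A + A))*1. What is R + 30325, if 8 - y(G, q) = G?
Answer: 151441/5 ≈ 30288.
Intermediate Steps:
y(G, q) = 8 - G
B(A) = A + (1 + A)/(2*A) (B(A) = (A + (1 + A)/((2*A)))*1 = (A + (1 + A)*(1/(2*A)))*1 = (A + (1 + A)/(2*A))*1 = A + (1 + A)/(2*A))
b(a) = 68 - 8*a + 4/(8 - a) (b(a) = 8*(½ + (8 - a) + 1/(2*(8 - a))) = 8*(17/2 + 1/(2*(8 - a)) - a) = 68 - 8*a + 4/(8 - a))
R = -184/5 (R = 4*(-137 - 2*(-13*(-1))² + 33*(-13*(-1)))/(-8 - 13*(-1)) = 4*(-137 - 2*13² + 33*13)/(-8 + 13) = 4*(-137 - 2*169 + 429)/5 = 4*(⅕)*(-137 - 338 + 429) = 4*(⅕)*(-46) = -184/5 ≈ -36.800)
R + 30325 = -184/5 + 30325 = 151441/5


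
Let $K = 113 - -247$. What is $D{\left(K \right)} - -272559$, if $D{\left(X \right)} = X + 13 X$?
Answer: $277599$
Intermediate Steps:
$K = 360$ ($K = 113 + 247 = 360$)
$D{\left(X \right)} = 14 X$
$D{\left(K \right)} - -272559 = 14 \cdot 360 - -272559 = 5040 + 272559 = 277599$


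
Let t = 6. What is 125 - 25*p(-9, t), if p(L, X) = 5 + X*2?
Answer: -300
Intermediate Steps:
p(L, X) = 5 + 2*X
125 - 25*p(-9, t) = 125 - 25*(5 + 2*6) = 125 - 25*(5 + 12) = 125 - 25*17 = 125 - 425 = -300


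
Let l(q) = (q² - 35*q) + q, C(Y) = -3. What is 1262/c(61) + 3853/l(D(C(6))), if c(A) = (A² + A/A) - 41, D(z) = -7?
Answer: 14545087/1056447 ≈ 13.768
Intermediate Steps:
c(A) = -40 + A² (c(A) = (A² + 1) - 41 = (1 + A²) - 41 = -40 + A²)
l(q) = q² - 34*q
1262/c(61) + 3853/l(D(C(6))) = 1262/(-40 + 61²) + 3853/((-7*(-34 - 7))) = 1262/(-40 + 3721) + 3853/((-7*(-41))) = 1262/3681 + 3853/287 = 14545087/1056447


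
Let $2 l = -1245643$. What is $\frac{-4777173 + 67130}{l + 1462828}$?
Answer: $- \frac{9420086}{1680013} \approx -5.6071$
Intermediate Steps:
$l = - \frac{1245643}{2}$ ($l = \frac{1}{2} \left(-1245643\right) = - \frac{1245643}{2} \approx -6.2282 \cdot 10^{5}$)
$\frac{-4777173 + 67130}{l + 1462828} = \frac{-4777173 + 67130}{- \frac{1245643}{2} + 1462828} = - \frac{4710043}{\frac{1680013}{2}} = \left(-4710043\right) \frac{2}{1680013} = - \frac{9420086}{1680013}$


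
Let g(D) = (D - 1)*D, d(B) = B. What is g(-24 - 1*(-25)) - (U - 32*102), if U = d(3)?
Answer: 3261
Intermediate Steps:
U = 3
g(D) = D*(-1 + D) (g(D) = (-1 + D)*D = D*(-1 + D))
g(-24 - 1*(-25)) - (U - 32*102) = (-24 - 1*(-25))*(-1 + (-24 - 1*(-25))) - (3 - 32*102) = (-24 + 25)*(-1 + (-24 + 25)) - (3 - 3264) = 1*(-1 + 1) - 1*(-3261) = 1*0 + 3261 = 0 + 3261 = 3261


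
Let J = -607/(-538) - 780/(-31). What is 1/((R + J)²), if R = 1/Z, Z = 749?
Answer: 156045616879684/107860334192582841 ≈ 0.0014467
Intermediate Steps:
R = 1/749 ≈ 0.0013351
J = 438457/16678 (J = -607*(-1/538) - 780*(-1/31) = 607/538 + 780/31 = 438457/16678 ≈ 26.290)
1/((R + J)²) = 1/((1/749 + 438457/16678)²) = 1/((328420971/12491822)²) = 1/(107860334192582841/156045616879684) = 156045616879684/107860334192582841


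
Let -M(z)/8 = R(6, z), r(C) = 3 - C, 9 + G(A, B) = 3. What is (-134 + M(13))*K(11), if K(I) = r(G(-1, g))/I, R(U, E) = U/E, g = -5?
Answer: -16110/143 ≈ -112.66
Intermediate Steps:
G(A, B) = -6 (G(A, B) = -9 + 3 = -6)
M(z) = -48/z
K(I) = 9/I (K(I) = (3 - 1*(-6))/I = (3 + 6)/I = 9/I)
(-134 + M(13))*K(11) = (-134 - 48/13)*(9/11) = -1790/13*9/11 = -16110/143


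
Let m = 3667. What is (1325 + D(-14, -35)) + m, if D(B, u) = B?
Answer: 4978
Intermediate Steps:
(1325 + D(-14, -35)) + m = (1325 - 14) + 3667 = 1311 + 3667 = 4978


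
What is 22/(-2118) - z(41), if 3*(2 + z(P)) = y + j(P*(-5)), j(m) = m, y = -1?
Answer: 74825/1059 ≈ 70.656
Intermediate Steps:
z(P) = -7/3 - 5*P/3 (z(P) = -2 + (-1 + P*(-5))/3 = -2 + (-1 - 5*P)/3 = -2 + (-⅓ - 5*P/3) = -7/3 - 5*P/3)
22/(-2118) - z(41) = 22/(-2118) - (-7/3 - 5/3*41) = 22*(-1/2118) - (-7/3 - 205/3) = -11/1059 - 1*(-212/3) = -11/1059 + 212/3 = 74825/1059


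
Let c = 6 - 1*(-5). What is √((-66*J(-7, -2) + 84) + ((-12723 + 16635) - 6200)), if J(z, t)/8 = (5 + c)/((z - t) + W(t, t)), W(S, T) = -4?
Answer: 2*I*√2847/3 ≈ 35.572*I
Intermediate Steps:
c = 11 (c = 6 + 5 = 11)
J(z, t) = 128/(-4 + z - t) (J(z, t) = 8*((5 + 11)/((z - t) - 4)) = 8*(16/(-4 + z - t)) = 128/(-4 + z - t))
√((-66*J(-7, -2) + 84) + ((-12723 + 16635) - 6200)) = √((-8448/(-4 - 7 - 1*(-2)) + 84) + ((-12723 + 16635) - 6200)) = √((-8448/(-4 - 7 + 2) + 84) + (3912 - 6200)) = √((-8448/(-9) + 84) - 2288) = √((-8448*(-1)/9 + 84) - 2288) = √((-66*(-128/9) + 84) - 2288) = √((2816/3 + 84) - 2288) = √(3068/3 - 2288) = √(-3796/3) = 2*I*√2847/3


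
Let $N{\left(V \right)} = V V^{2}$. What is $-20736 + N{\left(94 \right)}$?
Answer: $809848$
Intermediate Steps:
$N{\left(V \right)} = V^{3}$
$-20736 + N{\left(94 \right)} = -20736 + 94^{3} = -20736 + 830584 = 809848$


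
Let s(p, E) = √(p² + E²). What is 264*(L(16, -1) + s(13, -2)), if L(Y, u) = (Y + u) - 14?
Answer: 264 + 264*√173 ≈ 3736.4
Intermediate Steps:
s(p, E) = √(E² + p²)
L(Y, u) = -14 + Y + u
264*(L(16, -1) + s(13, -2)) = 264*((-14 + 16 - 1) + √((-2)² + 13²)) = 264*(1 + √(4 + 169)) = 264*(1 + √173) = 264 + 264*√173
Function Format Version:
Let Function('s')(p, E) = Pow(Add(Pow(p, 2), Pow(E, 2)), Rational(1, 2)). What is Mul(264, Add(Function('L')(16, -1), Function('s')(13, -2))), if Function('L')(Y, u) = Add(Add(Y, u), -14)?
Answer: Add(264, Mul(264, Pow(173, Rational(1, 2)))) ≈ 3736.4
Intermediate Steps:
Function('s')(p, E) = Pow(Add(Pow(E, 2), Pow(p, 2)), Rational(1, 2))
Function('L')(Y, u) = Add(-14, Y, u)
Mul(264, Add(Function('L')(16, -1), Function('s')(13, -2))) = Mul(264, Add(Add(-14, 16, -1), Pow(Add(Pow(-2, 2), Pow(13, 2)), Rational(1, 2)))) = Mul(264, Add(1, Pow(Add(4, 169), Rational(1, 2)))) = Mul(264, Add(1, Pow(173, Rational(1, 2)))) = Add(264, Mul(264, Pow(173, Rational(1, 2))))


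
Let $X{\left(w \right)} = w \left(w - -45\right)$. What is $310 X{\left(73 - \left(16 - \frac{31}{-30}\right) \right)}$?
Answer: $\frac{157656421}{90} \approx 1.7517 \cdot 10^{6}$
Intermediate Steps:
$X{\left(w \right)} = w \left(45 + w\right)$ ($X{\left(w \right)} = w \left(w + 45\right) = w \left(45 + w\right)$)
$310 X{\left(73 - \left(16 - \frac{31}{-30}\right) \right)} = 310 \left(73 - \left(16 - \frac{31}{-30}\right)\right) \left(45 + \left(73 - \left(16 - \frac{31}{-30}\right)\right)\right) = 310 \left(73 + \left(31 \left(- \frac{1}{30}\right) - 16\right)\right) \left(45 + \left(73 + \left(31 \left(- \frac{1}{30}\right) - 16\right)\right)\right) = 310 \left(73 - \frac{511}{30}\right) \left(45 + \left(73 - \frac{511}{30}\right)\right) = 310 \frac{1679 \left(45 + \frac{1679}{30}\right)}{30} = 310 \cdot \frac{1679}{30} \cdot \frac{3029}{30} = 310 \cdot \frac{5085691}{900} = \frac{157656421}{90}$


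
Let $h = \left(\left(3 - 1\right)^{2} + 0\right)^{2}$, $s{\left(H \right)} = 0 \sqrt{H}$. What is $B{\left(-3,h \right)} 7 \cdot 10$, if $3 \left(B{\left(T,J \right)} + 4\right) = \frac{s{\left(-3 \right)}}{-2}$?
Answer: $-280$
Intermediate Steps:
$s{\left(H \right)} = 0$
$h = 16$ ($h = \left(2^{2} + 0\right)^{2} = \left(4 + 0\right)^{2} = 4^{2} = 16$)
$B{\left(T,J \right)} = -4$ ($B{\left(T,J \right)} = -4 + \frac{0 \frac{1}{-2}}{3} = -4 + \frac{0 \left(- \frac{1}{2}\right)}{3} = -4 + \frac{1}{3} \cdot 0 = -4 + 0 = -4$)
$B{\left(-3,h \right)} 7 \cdot 10 = \left(-4\right) 7 \cdot 10 = \left(-28\right) 10 = -280$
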